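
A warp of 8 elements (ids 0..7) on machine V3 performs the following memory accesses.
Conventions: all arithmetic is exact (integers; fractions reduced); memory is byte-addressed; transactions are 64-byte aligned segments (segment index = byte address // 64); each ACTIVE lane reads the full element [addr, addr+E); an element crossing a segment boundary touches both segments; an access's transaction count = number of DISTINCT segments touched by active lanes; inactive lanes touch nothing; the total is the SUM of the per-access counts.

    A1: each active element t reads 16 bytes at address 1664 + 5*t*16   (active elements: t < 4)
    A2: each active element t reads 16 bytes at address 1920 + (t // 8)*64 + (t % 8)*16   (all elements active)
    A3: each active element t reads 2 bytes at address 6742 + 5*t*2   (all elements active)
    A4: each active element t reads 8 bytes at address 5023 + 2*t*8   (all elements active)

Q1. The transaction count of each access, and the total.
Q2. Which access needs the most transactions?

A1: 4 transactions
A2: 2 transactions
A3: 2 transactions
A4: 3 transactions

Answer: 4,2,2,3; total 11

Answer: A1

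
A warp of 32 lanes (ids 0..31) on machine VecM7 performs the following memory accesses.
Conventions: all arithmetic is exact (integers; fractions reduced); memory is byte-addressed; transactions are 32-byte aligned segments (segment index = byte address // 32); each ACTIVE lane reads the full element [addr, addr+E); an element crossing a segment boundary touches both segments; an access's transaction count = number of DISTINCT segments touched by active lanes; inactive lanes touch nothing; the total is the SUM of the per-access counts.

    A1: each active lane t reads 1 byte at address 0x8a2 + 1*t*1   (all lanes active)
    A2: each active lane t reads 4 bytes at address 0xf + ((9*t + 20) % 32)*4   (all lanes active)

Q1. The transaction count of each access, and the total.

A1: 2 transactions
A2: 5 transactions

Answer: 2,5; total 7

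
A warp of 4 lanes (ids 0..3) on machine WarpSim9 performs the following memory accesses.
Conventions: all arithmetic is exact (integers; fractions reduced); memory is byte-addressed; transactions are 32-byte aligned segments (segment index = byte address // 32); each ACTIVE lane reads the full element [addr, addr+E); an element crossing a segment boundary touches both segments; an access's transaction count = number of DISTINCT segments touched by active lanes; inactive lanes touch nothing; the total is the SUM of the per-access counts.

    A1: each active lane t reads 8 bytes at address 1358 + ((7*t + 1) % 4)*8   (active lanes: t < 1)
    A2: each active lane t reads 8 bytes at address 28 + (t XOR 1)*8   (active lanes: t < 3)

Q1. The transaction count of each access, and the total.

A1: 1 transaction
A2: 2 transactions

Answer: 1,2; total 3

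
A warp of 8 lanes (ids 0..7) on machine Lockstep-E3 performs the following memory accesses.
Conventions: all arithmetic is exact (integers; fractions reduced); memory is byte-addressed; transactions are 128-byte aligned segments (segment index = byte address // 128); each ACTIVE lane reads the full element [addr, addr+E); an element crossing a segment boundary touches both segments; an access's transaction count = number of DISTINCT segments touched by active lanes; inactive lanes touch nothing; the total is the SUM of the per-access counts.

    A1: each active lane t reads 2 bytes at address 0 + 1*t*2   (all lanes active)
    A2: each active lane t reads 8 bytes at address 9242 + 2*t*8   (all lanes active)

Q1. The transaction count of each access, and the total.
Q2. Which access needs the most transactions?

A1: 1 transaction
A2: 2 transactions

Answer: 1,2; total 3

Answer: A2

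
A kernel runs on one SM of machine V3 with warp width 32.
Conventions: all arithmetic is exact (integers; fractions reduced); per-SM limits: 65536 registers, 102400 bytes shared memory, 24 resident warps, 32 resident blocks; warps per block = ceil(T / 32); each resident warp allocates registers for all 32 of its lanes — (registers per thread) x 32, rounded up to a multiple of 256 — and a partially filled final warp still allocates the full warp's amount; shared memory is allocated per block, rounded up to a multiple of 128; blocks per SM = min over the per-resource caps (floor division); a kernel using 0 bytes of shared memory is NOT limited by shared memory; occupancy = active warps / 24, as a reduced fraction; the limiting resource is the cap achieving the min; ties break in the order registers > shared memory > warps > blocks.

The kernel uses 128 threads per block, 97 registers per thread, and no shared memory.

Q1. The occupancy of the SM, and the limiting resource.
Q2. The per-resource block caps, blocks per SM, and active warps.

Answer: occupancy 2/3, limited by registers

registers: 4 blocks
shared memory: no limit (kernel uses none)
warps: 6 blocks
blocks: 32 blocks

Answer: 4 blocks, 16 active warps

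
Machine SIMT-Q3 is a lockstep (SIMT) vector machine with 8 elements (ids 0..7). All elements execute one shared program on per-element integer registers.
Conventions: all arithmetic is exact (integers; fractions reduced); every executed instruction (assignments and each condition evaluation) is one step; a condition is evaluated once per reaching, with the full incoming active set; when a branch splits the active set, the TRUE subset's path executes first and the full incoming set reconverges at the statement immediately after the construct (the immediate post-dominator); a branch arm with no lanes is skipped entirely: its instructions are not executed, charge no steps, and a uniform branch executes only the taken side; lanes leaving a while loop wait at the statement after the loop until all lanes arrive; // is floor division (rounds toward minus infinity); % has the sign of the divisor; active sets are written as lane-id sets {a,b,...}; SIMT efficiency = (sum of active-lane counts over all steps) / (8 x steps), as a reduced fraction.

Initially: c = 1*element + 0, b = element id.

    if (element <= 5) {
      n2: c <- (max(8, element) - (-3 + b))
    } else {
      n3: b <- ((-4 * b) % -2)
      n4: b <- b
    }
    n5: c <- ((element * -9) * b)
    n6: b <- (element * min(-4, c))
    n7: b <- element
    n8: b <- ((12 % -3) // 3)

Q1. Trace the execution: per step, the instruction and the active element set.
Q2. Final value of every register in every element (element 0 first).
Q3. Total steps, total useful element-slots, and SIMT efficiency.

step 0: eval (element <= 5)          {0,1,2,3,4,5,6,7}
step 1: c <- (max(8, element) - (-3 + b)) {0,1,2,3,4,5}
step 2: b <- ((-4 * b) % -2)         {6,7}
step 3: b <- b                       {6,7}
step 4: c <- ((element * -9) * b)    {0,1,2,3,4,5,6,7}
step 5: b <- (element * min(-4, c))  {0,1,2,3,4,5,6,7}
step 6: b <- element                 {0,1,2,3,4,5,6,7}
step 7: b <- ((12 % -3) // 3)        {0,1,2,3,4,5,6,7}

Answer: 8 steps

c: 0,-9,-36,-81,-144,-225,0,0
b: 0,0,0,0,0,0,0,0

steps = 8; useful = 50; efficiency = 50/64 = 25/32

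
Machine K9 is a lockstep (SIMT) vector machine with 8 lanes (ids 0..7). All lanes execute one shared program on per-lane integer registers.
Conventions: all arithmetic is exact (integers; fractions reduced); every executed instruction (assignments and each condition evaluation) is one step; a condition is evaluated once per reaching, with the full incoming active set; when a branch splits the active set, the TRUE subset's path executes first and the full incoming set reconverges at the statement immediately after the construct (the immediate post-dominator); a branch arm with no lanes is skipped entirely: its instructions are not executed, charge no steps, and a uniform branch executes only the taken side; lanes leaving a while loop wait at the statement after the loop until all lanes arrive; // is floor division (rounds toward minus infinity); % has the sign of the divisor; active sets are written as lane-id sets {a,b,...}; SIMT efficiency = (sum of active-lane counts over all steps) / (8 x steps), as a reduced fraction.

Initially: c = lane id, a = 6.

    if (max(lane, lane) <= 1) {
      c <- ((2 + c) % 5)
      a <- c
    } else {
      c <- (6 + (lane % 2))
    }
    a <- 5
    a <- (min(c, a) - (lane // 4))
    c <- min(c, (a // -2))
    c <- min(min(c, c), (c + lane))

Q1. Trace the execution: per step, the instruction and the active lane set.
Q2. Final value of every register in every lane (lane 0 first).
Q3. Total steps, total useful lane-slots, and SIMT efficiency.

step 0: eval (max(lane, lane) <= 1)  {0,1,2,3,4,5,6,7}
step 1: c <- ((2 + c) % 5)           {0,1}
step 2: a <- c                       {0,1}
step 3: c <- (6 + (lane % 2))        {2,3,4,5,6,7}
step 4: a <- 5                       {0,1,2,3,4,5,6,7}
step 5: a <- (min(c, a) - (lane // 4)) {0,1,2,3,4,5,6,7}
step 6: c <- min(c, (a // -2))       {0,1,2,3,4,5,6,7}
step 7: c <- min(min(c, c), (c + lane)) {0,1,2,3,4,5,6,7}

Answer: 8 steps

c: -1,-2,-3,-3,-2,-2,-2,-2
a: 2,3,5,5,4,4,4,4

steps = 8; useful = 50; efficiency = 50/64 = 25/32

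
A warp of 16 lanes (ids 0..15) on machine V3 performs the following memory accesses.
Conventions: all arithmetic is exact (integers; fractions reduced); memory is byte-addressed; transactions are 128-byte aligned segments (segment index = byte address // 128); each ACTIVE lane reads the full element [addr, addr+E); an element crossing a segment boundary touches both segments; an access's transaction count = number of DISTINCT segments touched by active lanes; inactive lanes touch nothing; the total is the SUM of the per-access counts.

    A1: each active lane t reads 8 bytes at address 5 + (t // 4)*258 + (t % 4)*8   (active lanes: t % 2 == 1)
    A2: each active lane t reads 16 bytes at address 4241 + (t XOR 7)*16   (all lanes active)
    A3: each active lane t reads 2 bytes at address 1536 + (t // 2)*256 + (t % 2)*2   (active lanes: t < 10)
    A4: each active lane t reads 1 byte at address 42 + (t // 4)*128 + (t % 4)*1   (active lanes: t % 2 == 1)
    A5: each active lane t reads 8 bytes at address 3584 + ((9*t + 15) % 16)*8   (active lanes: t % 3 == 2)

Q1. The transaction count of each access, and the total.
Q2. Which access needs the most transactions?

A1: 4 transactions
A2: 3 transactions
A3: 5 transactions
A4: 4 transactions
A5: 1 transaction

Answer: 4,3,5,4,1; total 17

Answer: A3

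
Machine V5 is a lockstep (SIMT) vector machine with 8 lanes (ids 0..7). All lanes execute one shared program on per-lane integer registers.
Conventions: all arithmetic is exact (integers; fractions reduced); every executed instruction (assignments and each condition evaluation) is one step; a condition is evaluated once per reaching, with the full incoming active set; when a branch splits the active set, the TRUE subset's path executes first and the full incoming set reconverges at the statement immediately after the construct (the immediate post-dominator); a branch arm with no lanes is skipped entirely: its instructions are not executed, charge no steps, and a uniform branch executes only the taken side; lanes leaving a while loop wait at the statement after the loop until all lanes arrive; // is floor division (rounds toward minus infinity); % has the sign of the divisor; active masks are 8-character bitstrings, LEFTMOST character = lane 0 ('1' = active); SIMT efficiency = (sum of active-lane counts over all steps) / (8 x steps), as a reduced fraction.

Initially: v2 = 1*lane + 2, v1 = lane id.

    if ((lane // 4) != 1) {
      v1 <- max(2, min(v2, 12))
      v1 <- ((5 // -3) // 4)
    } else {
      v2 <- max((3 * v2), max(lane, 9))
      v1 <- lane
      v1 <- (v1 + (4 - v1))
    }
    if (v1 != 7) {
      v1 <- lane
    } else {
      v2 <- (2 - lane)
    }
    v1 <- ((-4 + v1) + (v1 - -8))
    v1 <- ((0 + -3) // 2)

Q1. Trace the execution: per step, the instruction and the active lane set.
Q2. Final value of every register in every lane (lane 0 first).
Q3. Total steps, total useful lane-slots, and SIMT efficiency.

step 0: eval ((lane // 4) != 1)      11111111
step 1: v1 <- max(2, min(v2, 12))    11110000
step 2: v1 <- ((5 // -3) // 4)       11110000
step 3: v2 <- max((3 * v2), max(lane, 9)) 00001111
step 4: v1 <- lane                   00001111
step 5: v1 <- (v1 + (4 - v1))        00001111
step 6: eval (v1 != 7)               11111111
step 7: v1 <- lane                   11111111
step 8: v1 <- ((-4 + v1) + (v1 - -8)) 11111111
step 9: v1 <- ((0 + -3) // 2)        11111111

Answer: 10 steps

v2: 2,3,4,5,18,21,24,27
v1: -2,-2,-2,-2,-2,-2,-2,-2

steps = 10; useful = 60; efficiency = 60/80 = 3/4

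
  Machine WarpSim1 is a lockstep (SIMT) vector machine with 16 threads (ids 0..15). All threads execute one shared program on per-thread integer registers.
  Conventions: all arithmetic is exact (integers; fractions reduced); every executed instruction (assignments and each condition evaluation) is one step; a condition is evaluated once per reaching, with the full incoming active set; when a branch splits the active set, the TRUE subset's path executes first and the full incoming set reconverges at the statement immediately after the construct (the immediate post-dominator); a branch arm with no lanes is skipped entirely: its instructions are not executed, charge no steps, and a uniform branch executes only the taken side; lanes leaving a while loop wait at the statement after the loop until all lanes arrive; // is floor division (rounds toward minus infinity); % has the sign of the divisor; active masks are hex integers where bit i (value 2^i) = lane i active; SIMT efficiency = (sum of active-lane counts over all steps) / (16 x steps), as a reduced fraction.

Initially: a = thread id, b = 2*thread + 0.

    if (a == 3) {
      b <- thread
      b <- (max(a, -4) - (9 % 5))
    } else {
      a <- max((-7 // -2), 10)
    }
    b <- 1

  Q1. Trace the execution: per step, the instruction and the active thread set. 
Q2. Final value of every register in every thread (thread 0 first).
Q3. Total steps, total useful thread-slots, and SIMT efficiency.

step 0: eval (a == 3)                0xffff
step 1: b <- thread                  0x0008
step 2: b <- (max(a, -4) - (9 % 5))  0x0008
step 3: a <- max((-7 // -2), 10)     0xfff7
step 4: b <- 1                       0xffff

Answer: 5 steps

a: 10,10,10,3,10,10,10,10,10,10,10,10,10,10,10,10
b: 1,1,1,1,1,1,1,1,1,1,1,1,1,1,1,1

steps = 5; useful = 49; efficiency = 49/80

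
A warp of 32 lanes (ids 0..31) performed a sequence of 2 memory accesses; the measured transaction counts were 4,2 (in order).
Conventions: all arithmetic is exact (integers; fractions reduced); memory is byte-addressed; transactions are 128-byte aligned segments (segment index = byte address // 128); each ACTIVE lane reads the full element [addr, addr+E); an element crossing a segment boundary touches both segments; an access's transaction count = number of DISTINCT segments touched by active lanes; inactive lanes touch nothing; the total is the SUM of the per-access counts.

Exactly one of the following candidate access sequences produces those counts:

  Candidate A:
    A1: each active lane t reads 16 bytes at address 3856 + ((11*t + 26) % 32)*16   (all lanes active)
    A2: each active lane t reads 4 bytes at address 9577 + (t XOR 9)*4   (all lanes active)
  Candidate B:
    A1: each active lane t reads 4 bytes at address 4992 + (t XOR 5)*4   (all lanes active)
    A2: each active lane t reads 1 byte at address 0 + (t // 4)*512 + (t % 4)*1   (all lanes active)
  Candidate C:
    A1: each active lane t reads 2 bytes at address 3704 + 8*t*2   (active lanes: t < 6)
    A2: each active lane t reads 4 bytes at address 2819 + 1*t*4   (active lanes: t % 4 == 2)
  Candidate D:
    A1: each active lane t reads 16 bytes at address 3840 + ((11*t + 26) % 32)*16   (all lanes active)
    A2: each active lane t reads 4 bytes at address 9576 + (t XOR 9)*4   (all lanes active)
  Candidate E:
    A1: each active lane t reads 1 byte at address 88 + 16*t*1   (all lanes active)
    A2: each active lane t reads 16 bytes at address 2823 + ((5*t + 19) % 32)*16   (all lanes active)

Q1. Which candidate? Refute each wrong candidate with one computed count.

A: A1 gives 5 transactions, not 4
B: A1 gives 1 transaction, not 4
C: A1 gives 2 transactions, not 4
E: A1 gives 5 transactions, not 4
D: all counts match (4,2)

Answer: D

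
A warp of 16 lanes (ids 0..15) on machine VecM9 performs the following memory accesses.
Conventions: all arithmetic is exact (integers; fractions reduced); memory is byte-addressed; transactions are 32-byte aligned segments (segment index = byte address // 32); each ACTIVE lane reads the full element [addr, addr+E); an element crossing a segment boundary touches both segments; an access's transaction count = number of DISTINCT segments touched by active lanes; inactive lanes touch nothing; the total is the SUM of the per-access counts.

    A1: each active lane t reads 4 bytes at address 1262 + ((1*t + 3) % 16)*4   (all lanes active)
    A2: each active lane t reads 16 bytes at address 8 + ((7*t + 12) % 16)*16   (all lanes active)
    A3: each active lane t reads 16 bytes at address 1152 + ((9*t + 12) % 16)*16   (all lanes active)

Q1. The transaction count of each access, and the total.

A1: 3 transactions
A2: 9 transactions
A3: 8 transactions

Answer: 3,9,8; total 20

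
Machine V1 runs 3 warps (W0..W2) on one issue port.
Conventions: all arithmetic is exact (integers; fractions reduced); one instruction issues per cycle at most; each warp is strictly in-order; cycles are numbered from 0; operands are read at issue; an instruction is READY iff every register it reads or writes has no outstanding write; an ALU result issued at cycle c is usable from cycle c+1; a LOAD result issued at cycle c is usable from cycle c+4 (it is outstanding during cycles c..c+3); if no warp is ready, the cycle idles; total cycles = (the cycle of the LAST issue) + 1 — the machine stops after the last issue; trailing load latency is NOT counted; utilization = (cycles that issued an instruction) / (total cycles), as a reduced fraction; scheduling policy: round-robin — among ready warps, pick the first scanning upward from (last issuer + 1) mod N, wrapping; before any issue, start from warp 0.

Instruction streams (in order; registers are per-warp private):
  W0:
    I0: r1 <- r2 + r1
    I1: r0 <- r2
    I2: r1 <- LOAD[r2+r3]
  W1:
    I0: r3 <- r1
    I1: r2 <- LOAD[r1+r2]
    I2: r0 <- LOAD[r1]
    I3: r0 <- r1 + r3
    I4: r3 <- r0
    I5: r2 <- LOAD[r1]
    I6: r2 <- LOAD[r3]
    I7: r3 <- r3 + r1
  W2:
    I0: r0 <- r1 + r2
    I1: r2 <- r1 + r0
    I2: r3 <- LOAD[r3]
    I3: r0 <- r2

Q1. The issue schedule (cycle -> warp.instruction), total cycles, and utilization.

cycle 0: W0.I0
cycle 1: W1.I0
cycle 2: W2.I0
cycle 3: W0.I1
cycle 4: W1.I1
cycle 5: W2.I1
cycle 6: W0.I2
cycle 7: W1.I2
cycle 8: W2.I2
cycle 9: W2.I3
cycle 10: idle
cycle 11: W1.I3
cycle 12: W1.I4
cycle 13: W1.I5
cycle 14: idle
cycle 15: idle
cycle 16: idle
cycle 17: W1.I6
cycle 18: W1.I7

Answer: 19 cycles, utilization 15/19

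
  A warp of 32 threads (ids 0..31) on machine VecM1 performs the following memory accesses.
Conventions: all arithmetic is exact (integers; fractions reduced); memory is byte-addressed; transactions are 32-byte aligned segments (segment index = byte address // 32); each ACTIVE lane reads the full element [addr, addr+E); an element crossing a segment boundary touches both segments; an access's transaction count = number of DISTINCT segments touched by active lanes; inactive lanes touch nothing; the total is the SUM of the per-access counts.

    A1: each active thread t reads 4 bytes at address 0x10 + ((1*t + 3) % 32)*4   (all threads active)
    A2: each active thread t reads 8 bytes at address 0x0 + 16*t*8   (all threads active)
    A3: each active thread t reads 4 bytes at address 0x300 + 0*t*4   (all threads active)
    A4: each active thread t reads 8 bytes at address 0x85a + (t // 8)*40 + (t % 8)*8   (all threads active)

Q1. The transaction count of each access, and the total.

A1: 5 transactions
A2: 32 transactions
A3: 1 transaction
A4: 7 transactions

Answer: 5,32,1,7; total 45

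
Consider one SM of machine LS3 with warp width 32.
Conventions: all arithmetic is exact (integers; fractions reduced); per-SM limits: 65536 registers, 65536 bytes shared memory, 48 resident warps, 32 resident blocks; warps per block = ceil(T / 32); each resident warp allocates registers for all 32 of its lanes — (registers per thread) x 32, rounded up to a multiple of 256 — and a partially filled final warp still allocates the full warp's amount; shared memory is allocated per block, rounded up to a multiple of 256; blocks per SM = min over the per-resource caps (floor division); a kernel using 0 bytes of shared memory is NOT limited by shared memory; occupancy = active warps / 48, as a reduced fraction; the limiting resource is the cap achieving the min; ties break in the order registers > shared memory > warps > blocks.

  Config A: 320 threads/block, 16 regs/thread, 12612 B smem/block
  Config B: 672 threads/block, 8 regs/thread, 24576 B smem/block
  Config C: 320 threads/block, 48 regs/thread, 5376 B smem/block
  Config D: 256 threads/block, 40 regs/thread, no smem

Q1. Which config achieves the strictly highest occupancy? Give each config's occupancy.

occupancies: A 5/6, B 7/8, C 5/6, D 1

Answer: D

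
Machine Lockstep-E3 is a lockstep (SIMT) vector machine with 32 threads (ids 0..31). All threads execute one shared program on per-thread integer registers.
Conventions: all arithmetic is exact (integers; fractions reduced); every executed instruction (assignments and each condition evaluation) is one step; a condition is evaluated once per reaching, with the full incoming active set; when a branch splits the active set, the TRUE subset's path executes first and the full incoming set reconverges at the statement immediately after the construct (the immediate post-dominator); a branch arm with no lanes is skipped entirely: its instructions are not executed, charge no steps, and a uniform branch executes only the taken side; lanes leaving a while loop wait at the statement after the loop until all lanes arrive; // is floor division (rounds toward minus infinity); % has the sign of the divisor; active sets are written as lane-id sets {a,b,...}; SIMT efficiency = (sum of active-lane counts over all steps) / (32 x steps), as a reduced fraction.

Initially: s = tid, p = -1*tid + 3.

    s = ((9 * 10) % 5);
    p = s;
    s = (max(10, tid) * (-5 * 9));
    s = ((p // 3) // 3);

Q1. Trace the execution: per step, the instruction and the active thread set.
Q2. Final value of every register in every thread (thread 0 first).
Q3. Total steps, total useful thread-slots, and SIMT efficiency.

step 0: s <- ((9 * 10) % 5)          {0,1,2,3,4,5,6,7,8,9,10,11,12,13,14,15,16,17,18,19,20,21,22,23,24,25,26,27,28,29,30,31}
step 1: p <- s                       {0,1,2,3,4,5,6,7,8,9,10,11,12,13,14,15,16,17,18,19,20,21,22,23,24,25,26,27,28,29,30,31}
step 2: s <- (max(10, tid) * (-5 * 9)) {0,1,2,3,4,5,6,7,8,9,10,11,12,13,14,15,16,17,18,19,20,21,22,23,24,25,26,27,28,29,30,31}
step 3: s <- ((p // 3) // 3)         {0,1,2,3,4,5,6,7,8,9,10,11,12,13,14,15,16,17,18,19,20,21,22,23,24,25,26,27,28,29,30,31}

Answer: 4 steps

s: 0,0,0,0,0,0,0,0,0,0,0,0,0,0,0,0,0,0,0,0,0,0,0,0,0,0,0,0,0,0,0,0
p: 0,0,0,0,0,0,0,0,0,0,0,0,0,0,0,0,0,0,0,0,0,0,0,0,0,0,0,0,0,0,0,0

steps = 4; useful = 128; efficiency = 128/128 = 1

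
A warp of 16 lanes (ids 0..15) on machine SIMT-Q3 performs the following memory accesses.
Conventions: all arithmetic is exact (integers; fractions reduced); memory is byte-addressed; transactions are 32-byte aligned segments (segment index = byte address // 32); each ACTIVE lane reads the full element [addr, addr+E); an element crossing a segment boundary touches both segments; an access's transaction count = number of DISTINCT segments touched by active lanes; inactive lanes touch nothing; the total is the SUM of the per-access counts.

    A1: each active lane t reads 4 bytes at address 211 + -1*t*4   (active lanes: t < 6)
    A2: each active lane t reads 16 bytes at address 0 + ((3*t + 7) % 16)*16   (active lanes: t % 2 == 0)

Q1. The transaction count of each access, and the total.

A1: 2 transactions
A2: 8 transactions

Answer: 2,8; total 10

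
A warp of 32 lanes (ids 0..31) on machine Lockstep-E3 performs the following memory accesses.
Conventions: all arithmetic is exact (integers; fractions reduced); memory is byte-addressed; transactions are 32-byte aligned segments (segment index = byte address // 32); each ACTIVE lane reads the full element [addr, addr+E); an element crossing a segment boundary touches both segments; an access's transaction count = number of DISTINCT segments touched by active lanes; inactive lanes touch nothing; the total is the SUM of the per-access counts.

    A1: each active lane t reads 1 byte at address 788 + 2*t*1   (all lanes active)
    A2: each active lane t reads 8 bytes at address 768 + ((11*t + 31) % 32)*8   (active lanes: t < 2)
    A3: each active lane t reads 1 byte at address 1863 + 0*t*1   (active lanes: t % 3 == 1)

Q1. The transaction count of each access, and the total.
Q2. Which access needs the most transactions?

A1: 3 transactions
A2: 2 transactions
A3: 1 transaction

Answer: 3,2,1; total 6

Answer: A1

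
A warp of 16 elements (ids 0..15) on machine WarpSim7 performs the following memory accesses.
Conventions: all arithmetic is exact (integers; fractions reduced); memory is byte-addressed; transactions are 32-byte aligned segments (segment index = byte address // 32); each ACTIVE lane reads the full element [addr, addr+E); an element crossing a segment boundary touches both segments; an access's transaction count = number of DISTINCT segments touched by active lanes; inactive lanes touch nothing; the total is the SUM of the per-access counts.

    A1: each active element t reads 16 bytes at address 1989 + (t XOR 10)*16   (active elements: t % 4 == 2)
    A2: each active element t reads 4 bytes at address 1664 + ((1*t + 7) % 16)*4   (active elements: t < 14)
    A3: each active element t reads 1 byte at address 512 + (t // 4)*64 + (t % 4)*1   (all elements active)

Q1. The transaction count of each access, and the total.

A1: 4 transactions
A2: 2 transactions
A3: 4 transactions

Answer: 4,2,4; total 10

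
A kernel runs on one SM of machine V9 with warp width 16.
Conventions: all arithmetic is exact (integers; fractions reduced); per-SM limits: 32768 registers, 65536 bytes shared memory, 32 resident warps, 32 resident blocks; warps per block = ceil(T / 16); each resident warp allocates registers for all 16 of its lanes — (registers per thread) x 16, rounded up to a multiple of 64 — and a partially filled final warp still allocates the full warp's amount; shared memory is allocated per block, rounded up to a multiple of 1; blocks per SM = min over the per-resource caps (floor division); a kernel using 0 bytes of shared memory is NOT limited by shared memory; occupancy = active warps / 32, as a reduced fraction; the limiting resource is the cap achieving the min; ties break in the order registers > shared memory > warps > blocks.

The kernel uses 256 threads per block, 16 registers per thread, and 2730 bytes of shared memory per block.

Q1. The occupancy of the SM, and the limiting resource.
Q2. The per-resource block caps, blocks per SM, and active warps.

Answer: occupancy 1, limited by warps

registers: 8 blocks
shared memory: 24 blocks
warps: 2 blocks
blocks: 32 blocks

Answer: 2 blocks, 32 active warps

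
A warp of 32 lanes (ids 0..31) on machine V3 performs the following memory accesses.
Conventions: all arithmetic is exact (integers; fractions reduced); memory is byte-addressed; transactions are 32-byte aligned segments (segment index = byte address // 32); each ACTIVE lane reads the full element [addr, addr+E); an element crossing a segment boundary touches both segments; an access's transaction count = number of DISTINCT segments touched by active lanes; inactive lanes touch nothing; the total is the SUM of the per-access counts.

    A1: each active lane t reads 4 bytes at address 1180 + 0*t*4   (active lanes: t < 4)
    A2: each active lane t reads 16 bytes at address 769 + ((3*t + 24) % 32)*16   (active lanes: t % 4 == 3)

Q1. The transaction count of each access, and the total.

A1: 1 transaction
A2: 16 transactions

Answer: 1,16; total 17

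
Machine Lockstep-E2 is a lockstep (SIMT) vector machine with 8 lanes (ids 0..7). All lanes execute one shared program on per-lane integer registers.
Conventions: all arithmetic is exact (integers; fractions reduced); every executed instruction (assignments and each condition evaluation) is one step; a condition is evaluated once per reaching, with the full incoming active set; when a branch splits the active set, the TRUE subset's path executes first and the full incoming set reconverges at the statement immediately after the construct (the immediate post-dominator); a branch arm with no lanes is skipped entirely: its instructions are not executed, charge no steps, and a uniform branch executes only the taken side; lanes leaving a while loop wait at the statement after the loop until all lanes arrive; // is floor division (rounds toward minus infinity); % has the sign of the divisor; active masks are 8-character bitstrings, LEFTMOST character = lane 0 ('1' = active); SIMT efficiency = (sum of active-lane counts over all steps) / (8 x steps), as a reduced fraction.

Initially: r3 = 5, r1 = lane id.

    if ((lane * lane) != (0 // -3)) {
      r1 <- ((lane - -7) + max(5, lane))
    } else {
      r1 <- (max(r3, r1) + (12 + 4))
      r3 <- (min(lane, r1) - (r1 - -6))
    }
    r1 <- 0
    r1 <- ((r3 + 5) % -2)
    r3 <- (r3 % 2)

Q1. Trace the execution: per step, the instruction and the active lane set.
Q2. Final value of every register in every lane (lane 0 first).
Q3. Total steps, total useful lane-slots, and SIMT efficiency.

step 0: eval ((lane * lane) != (0 // -3)) 11111111
step 1: r1 <- ((lane - -7) + max(5, lane)) 01111111
step 2: r1 <- (max(r3, r1) + (12 + 4)) 10000000
step 3: r3 <- (min(lane, r1) - (r1 - -6)) 10000000
step 4: r1 <- 0                      11111111
step 5: r1 <- ((r3 + 5) % -2)        11111111
step 6: r3 <- (r3 % 2)               11111111

Answer: 7 steps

r3: 1,1,1,1,1,1,1,1
r1: 0,0,0,0,0,0,0,0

steps = 7; useful = 41; efficiency = 41/56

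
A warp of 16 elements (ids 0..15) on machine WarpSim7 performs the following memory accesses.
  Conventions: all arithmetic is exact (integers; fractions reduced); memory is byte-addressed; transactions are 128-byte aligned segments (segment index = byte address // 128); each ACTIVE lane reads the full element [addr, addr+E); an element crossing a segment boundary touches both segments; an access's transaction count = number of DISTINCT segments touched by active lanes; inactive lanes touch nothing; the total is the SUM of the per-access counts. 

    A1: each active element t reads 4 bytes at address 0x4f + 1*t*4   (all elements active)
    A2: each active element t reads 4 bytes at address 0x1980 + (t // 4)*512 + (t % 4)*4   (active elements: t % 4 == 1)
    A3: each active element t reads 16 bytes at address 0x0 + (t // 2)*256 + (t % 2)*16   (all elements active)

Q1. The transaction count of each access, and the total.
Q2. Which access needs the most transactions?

A1: 2 transactions
A2: 4 transactions
A3: 8 transactions

Answer: 2,4,8; total 14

Answer: A3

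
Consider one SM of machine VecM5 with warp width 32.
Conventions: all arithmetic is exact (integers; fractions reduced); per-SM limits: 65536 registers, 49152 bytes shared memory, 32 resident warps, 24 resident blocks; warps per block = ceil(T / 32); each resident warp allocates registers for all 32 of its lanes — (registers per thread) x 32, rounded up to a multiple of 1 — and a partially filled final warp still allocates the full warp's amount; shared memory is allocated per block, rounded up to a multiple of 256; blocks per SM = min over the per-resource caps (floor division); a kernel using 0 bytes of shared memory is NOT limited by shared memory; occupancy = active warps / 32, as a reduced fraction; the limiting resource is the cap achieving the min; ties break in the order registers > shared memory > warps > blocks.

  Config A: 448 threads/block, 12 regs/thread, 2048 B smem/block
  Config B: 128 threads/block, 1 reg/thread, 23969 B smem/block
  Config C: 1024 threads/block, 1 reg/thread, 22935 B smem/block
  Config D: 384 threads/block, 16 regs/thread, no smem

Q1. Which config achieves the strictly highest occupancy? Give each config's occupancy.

occupancies: A 7/8, B 1/4, C 1, D 3/4

Answer: C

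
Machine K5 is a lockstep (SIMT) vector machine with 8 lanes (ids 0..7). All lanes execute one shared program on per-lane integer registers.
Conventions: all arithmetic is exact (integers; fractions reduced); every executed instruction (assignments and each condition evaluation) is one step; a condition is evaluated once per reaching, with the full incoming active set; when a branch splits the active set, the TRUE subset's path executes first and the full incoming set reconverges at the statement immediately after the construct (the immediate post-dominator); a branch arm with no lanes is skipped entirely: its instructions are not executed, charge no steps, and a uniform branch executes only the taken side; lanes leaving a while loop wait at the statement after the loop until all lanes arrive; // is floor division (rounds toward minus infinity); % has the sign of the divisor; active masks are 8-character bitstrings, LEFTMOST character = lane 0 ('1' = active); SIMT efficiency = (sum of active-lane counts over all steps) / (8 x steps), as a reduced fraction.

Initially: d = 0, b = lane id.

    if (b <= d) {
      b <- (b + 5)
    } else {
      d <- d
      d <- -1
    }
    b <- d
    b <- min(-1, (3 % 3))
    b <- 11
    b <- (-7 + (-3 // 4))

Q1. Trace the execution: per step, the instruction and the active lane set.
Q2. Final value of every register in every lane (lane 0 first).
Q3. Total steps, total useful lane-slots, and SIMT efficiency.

step 0: eval (b <= d)                11111111
step 1: b <- (b + 5)                 10000000
step 2: d <- d                       01111111
step 3: d <- -1                      01111111
step 4: b <- d                       11111111
step 5: b <- min(-1, (3 % 3))        11111111
step 6: b <- 11                      11111111
step 7: b <- (-7 + (-3 // 4))        11111111

Answer: 8 steps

d: 0,-1,-1,-1,-1,-1,-1,-1
b: -8,-8,-8,-8,-8,-8,-8,-8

steps = 8; useful = 55; efficiency = 55/64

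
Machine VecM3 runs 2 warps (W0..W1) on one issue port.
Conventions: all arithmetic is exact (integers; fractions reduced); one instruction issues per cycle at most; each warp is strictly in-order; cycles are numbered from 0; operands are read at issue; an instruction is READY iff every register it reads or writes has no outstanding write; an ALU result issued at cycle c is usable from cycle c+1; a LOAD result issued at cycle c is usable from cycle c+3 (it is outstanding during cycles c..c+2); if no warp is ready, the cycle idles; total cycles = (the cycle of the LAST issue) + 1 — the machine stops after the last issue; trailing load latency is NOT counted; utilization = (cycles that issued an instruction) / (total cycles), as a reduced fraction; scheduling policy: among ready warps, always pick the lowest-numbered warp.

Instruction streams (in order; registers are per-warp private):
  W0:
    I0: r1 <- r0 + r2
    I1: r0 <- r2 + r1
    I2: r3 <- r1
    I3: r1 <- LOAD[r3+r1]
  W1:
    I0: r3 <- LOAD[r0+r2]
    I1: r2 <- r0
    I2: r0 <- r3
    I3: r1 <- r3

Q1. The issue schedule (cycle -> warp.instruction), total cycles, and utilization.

cycle 0: W0.I0
cycle 1: W0.I1
cycle 2: W0.I2
cycle 3: W0.I3
cycle 4: W1.I0
cycle 5: W1.I1
cycle 6: idle
cycle 7: W1.I2
cycle 8: W1.I3

Answer: 9 cycles, utilization 8/9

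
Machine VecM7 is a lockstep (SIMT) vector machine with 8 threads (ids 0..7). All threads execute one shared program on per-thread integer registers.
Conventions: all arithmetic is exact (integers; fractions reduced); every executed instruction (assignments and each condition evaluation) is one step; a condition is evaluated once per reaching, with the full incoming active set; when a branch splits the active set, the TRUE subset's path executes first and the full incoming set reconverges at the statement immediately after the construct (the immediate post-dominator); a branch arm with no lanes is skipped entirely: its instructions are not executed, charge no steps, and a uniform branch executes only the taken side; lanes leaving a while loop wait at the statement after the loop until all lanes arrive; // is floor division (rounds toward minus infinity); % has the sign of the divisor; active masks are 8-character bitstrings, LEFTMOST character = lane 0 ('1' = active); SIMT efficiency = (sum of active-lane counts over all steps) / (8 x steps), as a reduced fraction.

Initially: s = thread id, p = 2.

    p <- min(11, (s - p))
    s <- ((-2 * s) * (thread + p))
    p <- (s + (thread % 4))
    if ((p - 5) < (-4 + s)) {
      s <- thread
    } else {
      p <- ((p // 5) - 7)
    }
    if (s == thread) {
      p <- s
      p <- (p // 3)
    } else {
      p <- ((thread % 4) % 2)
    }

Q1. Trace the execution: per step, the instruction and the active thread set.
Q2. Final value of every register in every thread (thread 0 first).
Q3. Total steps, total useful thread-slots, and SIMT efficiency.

step 0: p <- min(11, (s - p))        11111111
step 1: s <- ((-2 * s) * (thread + p)) 11111111
step 2: p <- (s + (thread % 4))      11111111
step 3: eval ((p - 5) < (-4 + s))    11111111
step 4: s <- thread                  10001000
step 5: p <- ((p // 5) - 7)          01110111
step 6: eval (s == thread)           11111111
step 7: p <- s                       10001000
step 8: p <- (p // 3)                10001000
step 9: p <- ((thread % 4) % 2)      01110111

Answer: 10 steps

s: 0,0,-8,-24,4,-80,-120,-168
p: 0,1,0,1,1,1,0,1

steps = 10; useful = 58; efficiency = 58/80 = 29/40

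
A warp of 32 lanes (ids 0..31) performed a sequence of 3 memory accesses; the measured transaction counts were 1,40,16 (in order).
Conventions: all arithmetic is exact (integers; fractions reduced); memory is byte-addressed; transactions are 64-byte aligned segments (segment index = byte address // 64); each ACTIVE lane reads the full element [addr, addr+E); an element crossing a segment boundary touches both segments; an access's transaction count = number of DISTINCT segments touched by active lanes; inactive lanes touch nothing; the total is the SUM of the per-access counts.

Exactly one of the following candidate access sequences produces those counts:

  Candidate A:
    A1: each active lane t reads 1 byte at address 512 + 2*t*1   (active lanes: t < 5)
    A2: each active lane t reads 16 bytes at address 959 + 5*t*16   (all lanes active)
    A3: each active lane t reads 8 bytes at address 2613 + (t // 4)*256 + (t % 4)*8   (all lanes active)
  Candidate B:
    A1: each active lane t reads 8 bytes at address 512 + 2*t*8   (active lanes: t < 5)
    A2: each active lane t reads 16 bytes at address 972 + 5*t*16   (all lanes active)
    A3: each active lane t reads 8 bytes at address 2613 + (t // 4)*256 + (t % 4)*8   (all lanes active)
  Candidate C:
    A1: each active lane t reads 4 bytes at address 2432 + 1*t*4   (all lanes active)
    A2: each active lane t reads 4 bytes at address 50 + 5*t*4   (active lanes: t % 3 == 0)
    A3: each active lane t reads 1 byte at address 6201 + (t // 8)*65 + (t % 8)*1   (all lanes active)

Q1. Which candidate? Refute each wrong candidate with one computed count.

B: A1 gives 2 transactions, not 1
C: A1 gives 2 transactions, not 1
A: all counts match (1,40,16)

Answer: A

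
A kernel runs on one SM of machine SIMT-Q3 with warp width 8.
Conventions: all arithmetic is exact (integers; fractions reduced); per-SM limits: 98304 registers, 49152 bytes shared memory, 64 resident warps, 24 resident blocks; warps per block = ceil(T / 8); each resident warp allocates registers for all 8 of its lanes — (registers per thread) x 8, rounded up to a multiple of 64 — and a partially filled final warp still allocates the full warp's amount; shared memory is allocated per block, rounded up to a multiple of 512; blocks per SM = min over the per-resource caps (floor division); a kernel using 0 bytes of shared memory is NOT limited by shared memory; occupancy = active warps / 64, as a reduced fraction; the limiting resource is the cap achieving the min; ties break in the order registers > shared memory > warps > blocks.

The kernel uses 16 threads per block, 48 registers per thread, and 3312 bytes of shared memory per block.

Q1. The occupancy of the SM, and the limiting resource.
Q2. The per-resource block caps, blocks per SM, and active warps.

Answer: occupancy 13/32, limited by shared memory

registers: 128 blocks
shared memory: 13 blocks
warps: 32 blocks
blocks: 24 blocks

Answer: 13 blocks, 26 active warps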